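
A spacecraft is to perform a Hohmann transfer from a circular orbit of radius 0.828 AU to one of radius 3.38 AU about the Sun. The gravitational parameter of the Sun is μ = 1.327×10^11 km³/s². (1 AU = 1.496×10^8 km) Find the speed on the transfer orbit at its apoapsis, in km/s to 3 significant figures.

In km: r₁ = 0.828 × 1.496×10^8 = 1.238688×10^8 km; r₂ = 3.38 × 1.496×10^8 = 5.05648×10^8 km.
The Hohmann ellipse has a_t = (r₁ + r₂)/2 = 3.147584×10^8 km.
At apoapsis, r = 5.05648×10^8 km.
Vis-viva: v = √[μ(2/r − 1/a_t)] = √[1.327×10^11 × (2/5.05648×10^8 − 1/3.147584×10^8)] = 10.16 km/s.

v = 10.2 km/s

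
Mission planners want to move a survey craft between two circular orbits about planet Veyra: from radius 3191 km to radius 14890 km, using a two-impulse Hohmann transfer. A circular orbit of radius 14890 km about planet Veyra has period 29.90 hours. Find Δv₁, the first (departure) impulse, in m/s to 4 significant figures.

Δv₁ = 532.0 m/s

From Kepler's third law T² = 4π²r³/μ at r = 14890 km, T = 29.90 hours = 29.90 × 3600 s = 1.0764×10^5 s: μ = 4π²r³/T² = 11248.5 km³/s².
The Hohmann ellipse has a_t = (r₁ + r₂)/2 = 9040.5 km.
Circular speed at r = 3191 km: v_c = √(μ/r) = 1.878 km/s.
Transfer-orbit speed at the same r (vis-viva, a = a_t): v_t = √[μ(2/r − 1/a_t)] = 2.410 km/s.
Δv₁ = |v_t − v_c| = |2.410 − 1.878| = 0.5320 km/s.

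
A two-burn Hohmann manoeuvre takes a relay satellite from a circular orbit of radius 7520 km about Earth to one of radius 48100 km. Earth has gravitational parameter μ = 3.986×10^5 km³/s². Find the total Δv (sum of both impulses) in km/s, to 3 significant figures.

Δv = 3.68 km/s

Transfer-ellipse semi-major axis a_t = (r₁ + r₂)/2 = (7520 + 48100)/2 = 27810 km.
Circular speed at r₁: v₁ = √(μ/r₁) = √(3.986×10^5/7520) = 7.2805 km/s.
On the transfer ellipse at r₁, vis-viva equation gives v_p = √[μ(2/r₁ − 1/a_t)] = 9.5748 km/s.
First burn Δv₁ = |v_p − v₁| = 2.294 km/s.
Circular speed at r₂: v₂ = √(μ/r₂) = 2.879 km/s.
Transfer-orbit speed at r₂: v_a = √[μ(2/r₂ − 1/a_t)] = 1.497 km/s.
Second burn Δv₂ = |v₂ − v_a| = 1.382 km/s.
Total Δv = Δv₁ + Δv₂ = 3.676 km/s.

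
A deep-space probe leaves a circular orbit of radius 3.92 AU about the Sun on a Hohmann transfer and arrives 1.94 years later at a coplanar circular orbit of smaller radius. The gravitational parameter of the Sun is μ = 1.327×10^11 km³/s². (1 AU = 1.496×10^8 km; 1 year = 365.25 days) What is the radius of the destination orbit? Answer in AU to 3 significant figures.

r₂ = 1.02 AU

In km: r₁ = 3.92 × 1.496×10^8 = 5.86432×10^8 km.
Transfer time t = 1.94 years × 365.25 × 86400 s = 6.1221744×10^7 s, and t = π√(a_t³/μ).
So a_t = (μ t²/π²)^(1/3) = (1.327×10^11 × (6.1221744×10^7)² / π²)^(1/3) = 3.6937×10^8 km.
Since a_t = (r₁ + r₂)/2, r₂ = 2a_t − r₁ = 2×3.6937×10^8 − 5.86432×10^8 = 1.52308×10^8 km.
In AU: r₂ = 1.52308×10^8 / 1.496×10^8 = 1.02 AU.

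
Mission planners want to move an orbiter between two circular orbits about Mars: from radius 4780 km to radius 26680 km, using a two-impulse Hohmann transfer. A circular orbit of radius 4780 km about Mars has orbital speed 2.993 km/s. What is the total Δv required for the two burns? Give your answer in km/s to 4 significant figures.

Δv = 1.473 km/s

From the circular-orbit relation v² = μ/r at r = 4780 km: μ = v²r = (2.993)² × 4780 = 42819.5 km³/s².
Semi-major axis of the transfer orbit: a_t = (4780 + 26680)/2 = 15730 km.
Circular speed at r₁: v₁ = √(μ/r₁) = √(42819.5/4780) = 2.9930 km/s.
On the transfer ellipse at r₁, v² = μ(2/r − 1/a) gives v_p = √[μ(2/r₁ − 1/a_t)] = 3.8979 km/s.
First burn Δv₁ = |v_p − v₁| = 0.9049 km/s.
At r₂, v₂ = √(μ/r₂) = 1.2669 km/s.
Transfer-orbit speed at r₂: v_a = √[μ(2/r₂ − 1/a_t)] = 0.69836 km/s.
Second burn Δv₂ = |v₂ − v_a| = 0.5685 km/s.
Total Δv = Δv₁ + Δv₂ = 1.473 km/s.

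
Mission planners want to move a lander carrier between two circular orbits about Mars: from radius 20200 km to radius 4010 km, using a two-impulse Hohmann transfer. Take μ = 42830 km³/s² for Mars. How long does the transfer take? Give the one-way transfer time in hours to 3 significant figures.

Transfer-ellipse semi-major axis a_t = (r₁ + r₂)/2 = (20200 + 4010)/2 = 12105 km.
By Kepler's third law the transfer-orbit period is T = 2π√(a_t³/μ), so t = T/2 = 20220 s.
Converting: 20220 s ÷ 3600 s/hour = 5.62 hours.

t = 5.62 hours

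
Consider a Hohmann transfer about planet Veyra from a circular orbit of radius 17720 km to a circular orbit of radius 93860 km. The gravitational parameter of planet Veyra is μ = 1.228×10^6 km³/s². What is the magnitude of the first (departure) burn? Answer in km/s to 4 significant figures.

Δv₁ = 2.473 km/s

Transfer-ellipse semi-major axis a_t = (r₁ + r₂)/2 = (17720 + 93860)/2 = 55790 km.
Circular speed at r = 17720 km: v_c = √(μ/r) = 8.3247 km/s.
Vis-viva on the transfer ellipse at r = 17720 km gives v_t = √[μ(2/r − 1/a_t)] = 10.798 km/s.
Δv₁ = |v_t − v_c| = |10.798 − 8.3247| = 2.473 km/s.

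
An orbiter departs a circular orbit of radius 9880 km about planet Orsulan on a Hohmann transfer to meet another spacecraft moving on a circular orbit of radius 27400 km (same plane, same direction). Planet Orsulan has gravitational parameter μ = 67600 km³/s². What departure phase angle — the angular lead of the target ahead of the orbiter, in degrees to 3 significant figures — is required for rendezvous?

φ = 79.0°

Transfer-ellipse semi-major axis a_t = (r₁ + r₂)/2 = (9880 + 27400)/2 = 18640 km.
Transfer time t = π√(a_t³/μ) = 30750 s.
The target's mean motion on its circular orbit is ω₂ = √(μ/r₂³) = 5.733×10^-5 rad/s.
Angle swept by the target during transfer: ω₂·t = 1.763 rad = 101.0°.
Arrival is 180° from departure on the ellipse, so φ = 180° − 101.0° = 79.0°.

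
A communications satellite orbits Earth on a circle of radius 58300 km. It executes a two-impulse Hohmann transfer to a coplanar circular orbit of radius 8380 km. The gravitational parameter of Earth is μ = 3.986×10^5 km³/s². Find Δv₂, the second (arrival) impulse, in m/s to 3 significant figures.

Δv₂ = 2220 m/s

The Hohmann ellipse has a_t = (r₁ + r₂)/2 = 33340 km.
Circular speed at r = 8380 km: v_c = √(μ/r) = 6.897 km/s.
Vis-viva on the transfer ellipse at r = 8380 km gives v_t = √[μ(2/r − 1/a_t)] = 9.120 km/s.
Δv₂ = |v_t − v_c| = |9.120 − 6.897| = 2.223 km/s.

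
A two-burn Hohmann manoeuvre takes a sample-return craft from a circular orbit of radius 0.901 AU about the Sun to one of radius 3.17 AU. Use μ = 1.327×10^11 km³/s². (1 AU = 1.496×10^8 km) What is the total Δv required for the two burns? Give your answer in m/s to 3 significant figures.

Δv = 13400 m/s

In km: r₁ = 0.901 × 1.496×10^8 = 1.347896×10^8 km; r₂ = 3.17 × 1.496×10^8 = 4.74232×10^8 km.
Transfer-ellipse semi-major axis a_t = (r₁ + r₂)/2 = (1.347896×10^8 + 4.74232×10^8)/2 = 3.045108×10^8 km.
At r₁ the circular-orbit speed is v₁ = √(μ/r₁) = 31.38 km/s.
On the transfer ellipse at r₁, vis-viva gives v_p = √[μ(2/r₁ − 1/a_t)] = 39.16 km/s.
First burn Δv₁ = |v_p − v₁| = 7.780 km/s.
Circular speed at r₂: v₂ = √(μ/r₂) = 16.728 km/s.
Transfer-orbit speed at r₂: v_a = √[μ(2/r₂ − 1/a_t)] = 11.129 km/s.
Second burn Δv₂ = |v₂ − v_a| = 5.599 km/s.
Δv = Δv₁ + Δv₂ = 7.780 + 5.599 = 13.38 km/s.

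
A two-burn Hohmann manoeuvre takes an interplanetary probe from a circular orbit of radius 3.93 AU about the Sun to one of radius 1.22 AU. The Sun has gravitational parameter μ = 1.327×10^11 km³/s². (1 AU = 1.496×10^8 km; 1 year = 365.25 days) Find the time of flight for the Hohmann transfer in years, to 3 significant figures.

In km: r₁ = 3.93 × 1.496×10^8 = 5.87928×10^8 km; r₂ = 1.22 × 1.496×10^8 = 1.82512×10^8 km.
Transfer-ellipse semi-major axis a_t = (r₁ + r₂)/2 = (5.87928×10^8 + 1.82512×10^8)/2 = 3.8522×10^8 km.
Half the transfer-orbit period gives t = π√(a_t³/μ) = 6.520×10^7 s.
Converting: 6.520×10^7 s ÷ 3.15576×10^7 s/year (365.25 × 86400) = 2.07 years.

t = 2.07 years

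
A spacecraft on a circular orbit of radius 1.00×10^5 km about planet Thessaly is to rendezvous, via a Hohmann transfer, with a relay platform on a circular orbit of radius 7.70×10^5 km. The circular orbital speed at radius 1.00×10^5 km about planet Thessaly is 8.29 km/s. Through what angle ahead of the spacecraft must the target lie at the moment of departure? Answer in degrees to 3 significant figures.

From the circular-orbit relation v² = μ/r at r = 1.00×10^5 km: μ = v²r = (8.29)² × 1.00×10^5 = 6.87241×10^6 km³/s².
Transfer-ellipse semi-major axis a_t = (r₁ + r₂)/2 = (1.000×10^5 + 7.700×10^5)/2 = 4.350×10^5 km.
The half-period of the transfer ellipse is t = π√(a_t³/μ) = 3.438×10^5 s.
Target angular speed ω₂ = √(μ/r₂³) = 3.880×10^-6 rad/s.
Angle swept by the target during transfer: ω₂·t = 1.334 rad = 76.43°.
The spacecraft traverses 180° on the transfer ellipse, so the target must lead by 180° − 76.43° = 104°.

φ = 104°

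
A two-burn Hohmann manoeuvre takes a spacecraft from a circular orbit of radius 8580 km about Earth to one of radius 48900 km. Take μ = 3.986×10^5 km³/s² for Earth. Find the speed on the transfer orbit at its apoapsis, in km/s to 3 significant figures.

v = 1.56 km/s

Semi-major axis of the transfer orbit: a_t = (8580 + 48900)/2 = 28740 km.
The apoapsis of the transfer ellipse is at r = 48900 km.
Applying v² = μ(2/r − 1/a_t): v = 1.560 km/s.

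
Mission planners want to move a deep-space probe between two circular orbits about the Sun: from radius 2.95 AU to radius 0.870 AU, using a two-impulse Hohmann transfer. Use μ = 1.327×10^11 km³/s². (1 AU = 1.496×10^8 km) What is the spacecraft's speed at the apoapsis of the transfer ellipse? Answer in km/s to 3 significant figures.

v = 11.7 km/s

In km: r₁ = 2.95 × 1.496×10^8 = 4.4132×10^8 km; r₂ = 0.870 × 1.496×10^8 = 1.30152×10^8 km.
Transfer-ellipse semi-major axis a_t = (r₁ + r₂)/2 = (4.4132×10^8 + 1.30152×10^8)/2 = 2.85736×10^8 km.
The apoapsis of the transfer ellipse is at r = 4.4132×10^8 km.
From the vis-viva equation, v = √[μ(2/r − 1/a_t)] = 11.70 km/s.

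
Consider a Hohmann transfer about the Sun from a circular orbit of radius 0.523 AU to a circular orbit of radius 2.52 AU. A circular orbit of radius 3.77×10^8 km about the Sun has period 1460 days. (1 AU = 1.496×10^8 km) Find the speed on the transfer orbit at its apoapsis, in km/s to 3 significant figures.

From Kepler's third law T² = 4π²r³/μ at r = 3.77×10^8 km, T = 1460 days = 1460 × 86400 s = 1.26144×10^8 s: μ = 4π²r³/T² = 1.32938×10^11 km³/s².
In km: r₁ = 0.523 × 1.496×10^8 = 7.82408×10^7 km; r₂ = 2.52 × 1.496×10^8 = 3.76992×10^8 km.
Semi-major axis of the transfer orbit: a_t = (7.82408×10^7 + 3.76992×10^8)/2 = 2.276164×10^8 km.
The apoapsis of the transfer ellipse is at r = 3.76992×10^8 km.
Applying v² = μ(2/r − 1/a_t): v = 11.01 km/s.

v = 11.0 km/s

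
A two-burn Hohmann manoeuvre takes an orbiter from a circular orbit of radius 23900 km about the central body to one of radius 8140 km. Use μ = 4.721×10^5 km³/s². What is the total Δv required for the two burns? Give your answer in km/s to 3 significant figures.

Δv = 2.96 km/s

Transfer-ellipse semi-major axis a_t = (r₁ + r₂)/2 = (23900 + 8140)/2 = 16020 km.
Circular speed at r₁: v₁ = √(μ/r₁) = √(4.721×10^5/23900) = 4.444450 km/s.
On the transfer ellipse at r₁, vis-viva gives v_a = √[μ(2/r₁ − 1/a_t)] = 3.168101 km/s.
First burn Δv₁ = |v_a − v₁| = 1.2763 km/s.
At r₂, v₂ = √(μ/r₂) = 7.6156 km/s.
Transfer-orbit speed at r₂: v_p = √[μ(2/r₂ − 1/a_t)] = 9.3019 km/s.
Second burn Δv₂ = |v₂ − v_p| = 1.6863 km/s.
Total Δv = Δv₁ + Δv₂ = 2.963 km/s.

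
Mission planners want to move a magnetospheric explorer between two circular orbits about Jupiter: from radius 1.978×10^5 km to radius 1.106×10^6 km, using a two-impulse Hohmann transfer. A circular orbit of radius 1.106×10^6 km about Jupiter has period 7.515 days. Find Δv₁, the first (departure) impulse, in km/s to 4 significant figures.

Δv₁ = 7.656 km/s

From Kepler's third law T² = 4π²r³/μ at r = 1.106×10^6 km, T = 7.515 days = 7.515 × 86400 s = 6.49296×10^5 s: μ = 4π²r³/T² = 1.26689×10^8 km³/s².
Semi-major axis of the transfer orbit: a_t = (1.978×10^5 + 1.106×10^6)/2 = 6.519×10^5 km.
Circular speed at r = 1.978×10^5 km: v_c = √(μ/r) = 25.308 km/s.
Transfer-orbit speed at the same r (vis-viva, a = a_t): v_t = √[μ(2/r − 1/a_t)] = 32.964 km/s.
Δv₁ = |v_t − v_c| = |32.964 − 25.308| = 7.656 km/s.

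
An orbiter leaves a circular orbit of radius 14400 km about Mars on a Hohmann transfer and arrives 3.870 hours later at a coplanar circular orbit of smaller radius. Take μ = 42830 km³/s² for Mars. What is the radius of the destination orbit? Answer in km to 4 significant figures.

Transfer time t = 3.870 hours = 13932 s, and t = π√(a_t³/μ).
So a_t = (μ t²/π²)^(1/3) = (42830 × (13932)² / π²)^(1/3) = 9444.1 km.
Since a_t = (r₁ + r₂)/2, r₂ = 2a_t − r₁ = 2×9444.1 − 14400 = 4488.2 km.

r₂ = 4488 km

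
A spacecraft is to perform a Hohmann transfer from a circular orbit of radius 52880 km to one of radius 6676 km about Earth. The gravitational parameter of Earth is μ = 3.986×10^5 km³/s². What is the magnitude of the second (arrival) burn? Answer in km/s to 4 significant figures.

Δv₂ = 2.570 km/s

The Hohmann ellipse has a_t = (r₁ + r₂)/2 = 29778 km.
Circular speed at r = 6676 km: v_c = √(μ/r) = 7.7270 km/s.
Vis-viva on the transfer ellipse at r = 6676 km gives v_t = √[μ(2/r − 1/a_t)] = 10.297 km/s.
Δv₂ = |v_t − v_c| = |10.297 − 7.7270| = 2.570 km/s.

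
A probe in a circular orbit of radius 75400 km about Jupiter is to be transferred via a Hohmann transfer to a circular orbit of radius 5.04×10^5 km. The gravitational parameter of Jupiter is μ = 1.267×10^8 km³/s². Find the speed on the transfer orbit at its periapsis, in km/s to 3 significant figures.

v = 54.1 km/s

Semi-major axis of the transfer orbit: a_t = (75400 + 5.040×10^5)/2 = 2.897×10^5 km.
At periapsis, r = 75400 km.
Vis-viva: v = √[μ(2/r − 1/a_t)] = √[1.267×10^8 × (2/75400 − 1/2.897×10^5)] = 54.07 km/s.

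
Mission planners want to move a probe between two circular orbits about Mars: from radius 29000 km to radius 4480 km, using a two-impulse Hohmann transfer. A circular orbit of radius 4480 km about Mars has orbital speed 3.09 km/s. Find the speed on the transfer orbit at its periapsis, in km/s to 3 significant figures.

From the circular-orbit relation v² = μ/r at r = 4480 km: μ = v²r = (3.09)² × 4480 = 42775.5 km³/s².
The Hohmann ellipse has a_t = (r₁ + r₂)/2 = 16740 km.
At periapsis, r = 4480 km.
Applying v² = μ(2/r − 1/a_t): v = 4.067 km/s.

v = 4.07 km/s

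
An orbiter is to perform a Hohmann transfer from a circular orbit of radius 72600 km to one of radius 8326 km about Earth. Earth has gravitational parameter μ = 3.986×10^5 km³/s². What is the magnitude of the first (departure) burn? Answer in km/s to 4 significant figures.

Semi-major axis of the transfer orbit: a_t = (72600 + 8326)/2 = 40463 km.
On the circular orbit at r = 72600 km, v_c = √(μ/r) = 2.343 km/s.
Vis-viva on the transfer ellipse at r = 72600 km gives v_t = √[μ(2/r − 1/a_t)] = 1.063 km/s.
Δv₁ = |v_t − v_c| = |1.063 − 2.343| = 1.280 km/s.

Δv₁ = 1.280 km/s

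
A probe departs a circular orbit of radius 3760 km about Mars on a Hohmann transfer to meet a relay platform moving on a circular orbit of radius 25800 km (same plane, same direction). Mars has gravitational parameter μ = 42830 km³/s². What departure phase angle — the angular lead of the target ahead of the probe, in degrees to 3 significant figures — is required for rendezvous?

Semi-major axis of the transfer orbit: a_t = (3760 + 25800)/2 = 14780 km.
The half-period of the transfer ellipse is t = π√(a_t³/μ) = 27276 s.
Target angular speed ω₂ = √(μ/r₂³) = 4.9940×10^-5 rad/s.
Angle swept by the target during transfer: ω₂·t = 1.3622 rad = 78.05°.
The probe traverses 180° on the transfer ellipse, so the target must lead by 180° − 78.05° = 102°.

φ = 102°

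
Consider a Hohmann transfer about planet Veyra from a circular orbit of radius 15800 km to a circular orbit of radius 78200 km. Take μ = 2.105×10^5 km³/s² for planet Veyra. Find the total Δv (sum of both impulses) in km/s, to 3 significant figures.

Δv = 1.75 km/s

Semi-major axis of the transfer orbit: a_t = (15800 + 78200)/2 = 47000 km.
At r₁ the circular-orbit speed is v₁ = √(μ/r₁) = 3.65004 km/s.
On the transfer ellipse at r₁, vis-viva gives v_p = √[μ(2/r₁ − 1/a_t)] = 4.70817 km/s.
First burn Δv₁ = |v_p − v₁| = 1.0581 km/s.
At r₂, v₂ = √(μ/r₂) = 1.64068 km/s.
Transfer-orbit speed at r₂: v_a = √[μ(2/r₂ − 1/a_t)] = 0.951267 km/s.
Second burn Δv₂ = |v₂ − v_a| = 0.68941 km/s.
Total Δv = Δv₁ + Δv₂ = 1.748 km/s.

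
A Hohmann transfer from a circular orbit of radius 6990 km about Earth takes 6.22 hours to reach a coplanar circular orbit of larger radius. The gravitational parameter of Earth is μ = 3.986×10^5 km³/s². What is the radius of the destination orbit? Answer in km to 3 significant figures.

r₂ = 47500 km

Transfer time t = 6.22 hours = 22392 s, and t = π√(a_t³/μ).
So a_t = (μ t²/π²)^(1/3) = (3.986×10^5 × (22392)² / π²)^(1/3) = 27257 km.
Since a_t = (r₁ + r₂)/2, r₂ = 2a_t − r₁ = 2×27257 − 6990 = 47524 km.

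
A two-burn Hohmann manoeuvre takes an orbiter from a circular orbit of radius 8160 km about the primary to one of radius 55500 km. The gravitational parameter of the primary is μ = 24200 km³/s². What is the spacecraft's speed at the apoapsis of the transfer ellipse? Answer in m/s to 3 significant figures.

v = 334 m/s

Semi-major axis of the transfer orbit: a_t = (8160 + 55500)/2 = 31830 km.
At apoapsis, r = 55500 km.
Vis-viva: v = √[μ(2/r − 1/a_t)] = √[24200 × (2/55500 − 1/31830)] = 0.3343 km/s.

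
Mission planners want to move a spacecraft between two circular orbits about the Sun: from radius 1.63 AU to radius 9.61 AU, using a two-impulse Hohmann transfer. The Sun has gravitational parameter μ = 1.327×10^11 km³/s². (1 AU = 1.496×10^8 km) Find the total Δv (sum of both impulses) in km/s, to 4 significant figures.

In km: r₁ = 1.63 × 1.496×10^8 = 2.43848×10^8 km; r₂ = 9.61 × 1.496×10^8 = 1.437656×10^9 km.
Transfer-ellipse semi-major axis a_t = (r₁ + r₂)/2 = (2.43848×10^8 + 1.437656×10^9)/2 = 8.40752×10^8 km.
Circular speed at r₁: v₁ = √(μ/r₁) = √(1.327×10^11/2.43848×10^8) = 23.328 km/s.
On the transfer ellipse at r₁, vis-viva equation gives v_p = √[μ(2/r₁ − 1/a_t)] = 30.505 km/s.
First burn Δv₁ = |v_p − v₁| = 7.177 km/s.
Circular speed at r₂: v₂ = √(μ/r₂) = 9.607 km/s.
Transfer-orbit speed at r₂: v_a = √[μ(2/r₂ − 1/a_t)] = 5.174 km/s.
Second burn Δv₂ = |v₂ − v_a| = 4.433 km/s.
Δv = Δv₁ + Δv₂ = 7.177 + 4.433 = 11.61 km/s.

Δv = 11.61 km/s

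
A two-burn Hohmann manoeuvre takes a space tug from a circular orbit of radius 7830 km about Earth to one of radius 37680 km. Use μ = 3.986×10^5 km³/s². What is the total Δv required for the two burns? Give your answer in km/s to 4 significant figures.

Δv = 3.391 km/s

Transfer-ellipse semi-major axis a_t = (r₁ + r₂)/2 = (7830 + 37680)/2 = 22755 km.
At r₁ the circular-orbit speed is v₁ = √(μ/r₁) = 7.135 km/s.
Transfer-orbit speed at r₁ (vis-viva): v_p = √[μ(2/r₁ − 1/a_t)] = 9.181 km/s.
First burn Δv₁ = |v_p − v₁| = 2.046 km/s.
Circular speed at r₂: v₂ = √(μ/r₂) = 3.2525 km/s.
Transfer-orbit speed at r₂: v_a = √[μ(2/r₂ − 1/a_t)] = 1.9079 km/s.
Second burn Δv₂ = |v₂ − v_a| = 1.345 km/s.
Δv = Δv₁ + Δv₂ = 2.046 + 1.345 = 3.391 km/s.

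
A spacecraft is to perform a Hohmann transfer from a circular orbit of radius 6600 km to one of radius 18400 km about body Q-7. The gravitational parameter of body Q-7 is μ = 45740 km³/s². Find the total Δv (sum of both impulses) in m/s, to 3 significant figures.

Semi-major axis of the transfer orbit: a_t = (6600 + 18400)/2 = 12500 km.
Circular speed at r₁: v₁ = √(μ/r₁) = √(45740/6600) = 2.63255 km/s.
Transfer-orbit speed at r₁ (v² = μ(2/r − 1/a)): v_p = √[μ(2/r₁ − 1/a_t)] = 3.19396 km/s.
First burn Δv₁ = |v_p − v₁| = 0.5614 km/s.
At r₂, v₂ = √(μ/r₂) = 1.577 km/s.
Transfer-orbit speed at r₂: v_a = √[μ(2/r₂ − 1/a_t)] = 1.146 km/s.
Second burn Δv₂ = |v₂ − v_a| = 0.4310 km/s.
Δv = Δv₁ + Δv₂ = 0.5614 + 0.4310 = 0.9924 km/s.

Δv = 992 m/s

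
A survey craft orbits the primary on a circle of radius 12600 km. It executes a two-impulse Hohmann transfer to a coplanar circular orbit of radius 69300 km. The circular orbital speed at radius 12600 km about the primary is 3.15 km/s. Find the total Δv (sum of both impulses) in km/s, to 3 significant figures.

Δv = 1.55 km/s

From the circular-orbit relation v² = μ/r at r = 12600 km: μ = v²r = (3.15)² × 12600 = 1.25024×10^5 km³/s².
The Hohmann ellipse has a_t = (r₁ + r₂)/2 = 40950 km.
Circular speed at r₁: v₁ = √(μ/r₁) = √(1.25024×10^5/12600) = 3.1500 km/s.
Transfer-orbit speed at r₁ (vis-viva equation): v_p = √[μ(2/r₁ − 1/a_t)] = 4.0978 km/s.
First burn Δv₁ = |v_p − v₁| = 0.9478 km/s.
Circular speed at r₂: v₂ = √(μ/r₂) = 1.34316 km/s.
Transfer-orbit speed at r₂: v_a = √[μ(2/r₂ − 1/a_t)] = 0.745054 km/s.
Second burn Δv₂ = |v₂ − v_a| = 0.5981 km/s.
Total Δv = Δv₁ + Δv₂ = 1.546 km/s.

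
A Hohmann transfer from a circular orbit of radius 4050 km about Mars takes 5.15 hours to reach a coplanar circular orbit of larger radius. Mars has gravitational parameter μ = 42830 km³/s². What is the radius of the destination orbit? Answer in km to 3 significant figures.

Transfer time t = 5.15 hours = 18540 s, and t = π√(a_t³/μ).
So a_t = (μ t²/π²)^(1/3) = (42830 × (18540)² / π²)^(1/3) = 11426 km.
Since a_t = (r₁ + r₂)/2, r₂ = 2a_t − r₁ = 2×11426 − 4050 = 18802 km.

r₂ = 18800 km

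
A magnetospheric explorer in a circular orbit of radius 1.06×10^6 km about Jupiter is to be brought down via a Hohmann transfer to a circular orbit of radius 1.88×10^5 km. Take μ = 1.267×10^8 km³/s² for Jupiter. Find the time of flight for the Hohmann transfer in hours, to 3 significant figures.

Semi-major axis of the transfer orbit: a_t = (1.060×10^6 + 1.880×10^5)/2 = 6.240×10^5 km.
Transfer time t = π√(a_t³/μ) = π√((6.240×10^5)³ / 1.267×10^8) = 1.376×10^5 s.
Converting: 1.376×10^5 s ÷ 3600 s/hour = 38.2 hours.

t = 38.2 hours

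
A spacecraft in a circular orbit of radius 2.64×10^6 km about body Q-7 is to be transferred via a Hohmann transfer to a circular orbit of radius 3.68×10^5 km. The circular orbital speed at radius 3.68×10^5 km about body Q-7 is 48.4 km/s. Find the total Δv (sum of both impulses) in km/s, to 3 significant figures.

From the circular-orbit relation v² = μ/r at r = 3.68×10^5 km: μ = v²r = (48.4)² × 3.68×10^5 = 8.62062×10^8 km³/s².
The Hohmann ellipse has a_t = (r₁ + r₂)/2 = 1.504×10^6 km.
Circular speed at r₁: v₁ = √(μ/r₁) = √(8.62062×10^8/2.640×10^6) = 18.07038 km/s.
Transfer-orbit speed at r₁ (vis-viva): v_a = √[μ(2/r₁ − 1/a_t)] = 8.938555 km/s.
First burn Δv₁ = |v_a − v₁| = 9.1318 km/s.
Circular speed at r₂: v₂ = √(μ/r₂) = 48.400 km/s.
Transfer-orbit speed at r₂: v_p = √[μ(2/r₂ − 1/a_t)] = 64.124 km/s.
Second burn Δv₂ = |v₂ − v_p| = 15.724 km/s.
Δv = Δv₁ + Δv₂ = 9.1318 + 15.724 = 24.86 km/s.

Δv = 24.9 km/s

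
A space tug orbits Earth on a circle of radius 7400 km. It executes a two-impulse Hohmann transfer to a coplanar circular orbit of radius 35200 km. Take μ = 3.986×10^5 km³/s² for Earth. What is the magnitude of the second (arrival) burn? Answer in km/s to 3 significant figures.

Δv₂ = 1.38 km/s

Semi-major axis of the transfer orbit: a_t = (7400 + 35200)/2 = 21300 km.
On the circular orbit at r = 35200 km, v_c = √(μ/r) = 3.365 km/s.
Vis-viva on the transfer ellipse at r = 35200 km gives v_t = √[μ(2/r − 1/a_t)] = 1.983 km/s.
Δv₂ = |v_t − v_c| = |1.983 − 3.365| = 1.382 km/s.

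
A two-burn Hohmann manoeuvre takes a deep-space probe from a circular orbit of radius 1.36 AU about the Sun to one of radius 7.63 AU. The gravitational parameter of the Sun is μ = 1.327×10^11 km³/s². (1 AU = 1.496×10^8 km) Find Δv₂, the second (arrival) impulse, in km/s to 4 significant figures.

Δv₂ = 4.851 km/s

In km: r₁ = 1.36 × 1.496×10^8 = 2.03456×10^8 km; r₂ = 7.63 × 1.496×10^8 = 1.141448×10^9 km.
The Hohmann ellipse has a_t = (r₁ + r₂)/2 = 6.72452×10^8 km.
On the circular orbit at r = 1.141448×10^9 km, v_c = √(μ/r) = 10.782 km/s.
Vis-viva on the transfer ellipse at r = 1.141448×10^9 km gives v_t = √[μ(2/r − 1/a_t)] = 5.9308 km/s.
Δv₂ = |v_t − v_c| = |5.9308 − 10.782| = 4.851 km/s.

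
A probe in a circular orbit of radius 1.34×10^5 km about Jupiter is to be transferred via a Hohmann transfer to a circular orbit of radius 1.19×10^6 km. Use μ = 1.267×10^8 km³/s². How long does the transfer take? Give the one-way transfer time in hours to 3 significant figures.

t = 41.8 hours

The Hohmann ellipse has a_t = (r₁ + r₂)/2 = 6.620×10^5 km.
Half the transfer-orbit period gives t = π√(a_t³/μ) = 1.5033×10^5 s.
Converting: 1.5033×10^5 s ÷ 3600 s/hour = 41.8 hours.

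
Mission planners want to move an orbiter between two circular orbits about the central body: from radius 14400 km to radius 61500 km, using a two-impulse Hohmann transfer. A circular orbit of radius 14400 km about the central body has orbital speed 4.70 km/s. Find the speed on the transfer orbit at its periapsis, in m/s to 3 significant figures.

From the circular-orbit relation v² = μ/r at r = 14400 km: μ = v²r = (4.70)² × 14400 = 3.18096×10^5 km³/s².
Transfer-ellipse semi-major axis a_t = (r₁ + r₂)/2 = (14400 + 61500)/2 = 37950 km.
The periapsis of the transfer ellipse is at r = 14400 km.
Vis-viva: v = √[μ(2/r − 1/a_t)] = √[3.18096×10^5 × (2/14400 − 1/37950)] = 5.983 km/s.

v = 5980 m/s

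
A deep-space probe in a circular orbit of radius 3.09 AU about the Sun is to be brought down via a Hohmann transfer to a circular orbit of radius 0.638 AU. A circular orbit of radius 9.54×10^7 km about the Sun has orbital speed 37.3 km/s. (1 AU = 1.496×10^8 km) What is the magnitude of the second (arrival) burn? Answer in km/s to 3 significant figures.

Δv₂ = 10.7 km/s

From the circular-orbit relation v² = μ/r at r = 9.54×10^7 km: μ = v²r = (37.3)² × 9.54×10^7 = 1.32729×10^11 km³/s².
In km: r₁ = 3.09 × 1.496×10^8 = 4.62264×10^8 km; r₂ = 0.638 × 1.496×10^8 = 9.54448×10^7 km.
The Hohmann ellipse has a_t = (r₁ + r₂)/2 = 2.788544×10^8 km.
Circular speed at r = 9.54448×10^7 km: v_c = √(μ/r) = 37.29 km/s.
Vis-viva on the transfer ellipse at r = 9.54448×10^7 km gives v_t = √[μ(2/r − 1/a_t)] = 48.01 km/s.
Δv₂ = |v_t − v_c| = |48.01 − 37.29| = 10.72 km/s.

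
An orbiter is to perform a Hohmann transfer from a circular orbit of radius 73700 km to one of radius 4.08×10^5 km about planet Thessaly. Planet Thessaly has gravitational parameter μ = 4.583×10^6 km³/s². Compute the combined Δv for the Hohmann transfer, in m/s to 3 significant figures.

Δv = 3880 m/s

Transfer-ellipse semi-major axis a_t = (r₁ + r₂)/2 = (73700 + 4.080×10^5)/2 = 2.4085×10^5 km.
Circular speed at r₁: v₁ = √(μ/r₁) = √(4.583×10^6/73700) = 7.885717 km/s.
Transfer-orbit speed at r₁ (vis-viva): v_p = √[μ(2/r₁ − 1/a_t)] = 10.26356 km/s.
First burn Δv₁ = |v_p − v₁| = 2.3778 km/s.
At r₂, v₂ = √(μ/r₂) = 3.35154 km/s.
Transfer-orbit speed at r₂: v_a = √[μ(2/r₂ − 1/a_t)] = 1.85398 km/s.
Second burn Δv₂ = |v₂ − v_a| = 1.4976 km/s.
Δv = Δv₁ + Δv₂ = 2.3778 + 1.4976 = 3.875 km/s.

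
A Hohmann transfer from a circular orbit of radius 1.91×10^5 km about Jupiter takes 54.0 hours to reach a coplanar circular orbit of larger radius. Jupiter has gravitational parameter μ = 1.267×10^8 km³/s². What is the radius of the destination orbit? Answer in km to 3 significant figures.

r₂ = 1.38×10^6 km

Transfer time t = 54.0 hours = 1.944×10^5 s, and t = π√(a_t³/μ).
So a_t = (μ t²/π²)^(1/3) = (1.267×10^8 × (1.944×10^5)² / π²)^(1/3) = 7.8576×10^5 km.
Since a_t = (r₁ + r₂)/2, r₂ = 2a_t − r₁ = 2×7.8576×10^5 − 1.910×10^5 = 1.38052×10^6 km.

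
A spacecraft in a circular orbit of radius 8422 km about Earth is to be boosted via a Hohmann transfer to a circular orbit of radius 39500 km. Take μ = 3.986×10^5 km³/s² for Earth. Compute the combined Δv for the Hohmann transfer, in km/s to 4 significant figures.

Semi-major axis of the transfer orbit: a_t = (8422 + 39500)/2 = 23961 km.
Circular speed at r₁: v₁ = √(μ/r₁) = √(3.986×10^5/8422) = 6.8796 km/s.
Transfer-orbit speed at r₁ (vis-viva): v_p = √[μ(2/r₁ − 1/a_t)] = 8.8330 km/s.
First burn Δv₁ = |v_p − v₁| = 1.9534 km/s.
At r₂, v₂ = √(μ/r₂) = 3.17666 km/s.
Transfer-orbit speed at r₂: v_a = √[μ(2/r₂ − 1/a_t)] = 1.88332 km/s.
Second burn Δv₂ = |v₂ − v_a| = 1.2933 km/s.
Total Δv = Δv₁ + Δv₂ = 3.247 km/s.

Δv = 3.247 km/s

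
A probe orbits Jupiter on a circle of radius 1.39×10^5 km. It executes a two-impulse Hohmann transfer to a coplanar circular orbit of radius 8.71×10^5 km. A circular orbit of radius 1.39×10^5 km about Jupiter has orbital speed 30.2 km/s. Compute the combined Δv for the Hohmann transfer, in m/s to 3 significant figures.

From the circular-orbit relation v² = μ/r at r = 1.39×10^5 km: μ = v²r = (30.2)² × 1.39×10^5 = 1.26774×10^8 km³/s².
Semi-major axis of the transfer orbit: a_t = (1.390×10^5 + 8.710×10^5)/2 = 5.050×10^5 km.
Circular speed at r₁: v₁ = √(μ/r₁) = √(1.26774×10^8/1.390×10^5) = 30.200 km/s.
Transfer-orbit speed at r₁ (v² = μ(2/r − 1/a)): v_p = √[μ(2/r₁ − 1/a_t)] = 39.662 km/s.
First burn Δv₁ = |v_p − v₁| = 9.462 km/s.
Circular speed at r₂: v₂ = √(μ/r₂) = 12.0644 km/s.
Transfer-orbit speed at r₂: v_a = √[μ(2/r₂ − 1/a_t)] = 6.32946 km/s.
Second burn Δv₂ = |v₂ − v_a| = 5.735 km/s.
Total Δv = Δv₁ + Δv₂ = 15.20 km/s.

Δv = 15200 m/s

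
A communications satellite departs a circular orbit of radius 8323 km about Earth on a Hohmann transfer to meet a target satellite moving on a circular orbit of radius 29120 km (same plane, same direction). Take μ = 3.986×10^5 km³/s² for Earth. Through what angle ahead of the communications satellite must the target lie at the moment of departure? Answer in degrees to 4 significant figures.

Semi-major axis of the transfer orbit: a_t = (8323 + 29120)/2 = 18721.5 km.
Transfer time t = π√(a_t³/μ) = 12747 s.
The target's mean motion on its circular orbit is ω₂ = √(μ/r₂³) = 1.2705×10^-4 rad/s.
Angle swept by the target during transfer: ω₂·t = 1.6195 rad = 92.79°.
The communications satellite traverses 180° on the transfer ellipse, so the target must lead by 180° − 92.79° = 87.21°.

φ = 87.21°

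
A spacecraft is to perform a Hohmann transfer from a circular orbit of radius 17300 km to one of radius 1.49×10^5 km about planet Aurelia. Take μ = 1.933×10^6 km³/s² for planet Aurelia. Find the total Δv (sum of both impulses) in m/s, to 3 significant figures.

Transfer-ellipse semi-major axis a_t = (r₁ + r₂)/2 = (17300 + 1.490×10^5)/2 = 83150 km.
Circular speed at r₁: v₁ = √(μ/r₁) = √(1.933×10^6/17300) = 10.5704 km/s.
On the transfer ellipse at r₁, v² = μ(2/r − 1/a) gives v_p = √[μ(2/r₁ − 1/a_t)] = 14.1499 km/s.
First burn Δv₁ = |v_p − v₁| = 3.5795 km/s.
Circular speed at r₂: v₂ = √(μ/r₂) = 3.6018 km/s.
Transfer-orbit speed at r₂: v_a = √[μ(2/r₂ − 1/a_t)] = 1.6429 km/s.
Second burn Δv₂ = |v₂ − v_a| = 1.9589 km/s.
Total Δv = Δv₁ + Δv₂ = 5.538 km/s.

Δv = 5540 m/s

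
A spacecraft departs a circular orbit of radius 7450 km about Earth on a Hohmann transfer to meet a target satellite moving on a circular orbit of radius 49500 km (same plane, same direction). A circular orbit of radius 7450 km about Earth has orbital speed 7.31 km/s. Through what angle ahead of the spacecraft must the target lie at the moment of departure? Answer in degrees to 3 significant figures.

From the circular-orbit relation v² = μ/r at r = 7450 km: μ = v²r = (7.31)² × 7450 = 3.98099×10^5 km³/s².
Semi-major axis of the transfer orbit: a_t = (7450 + 49500)/2 = 28475 km.
Transfer time t = π√(a_t³/μ) = 23925 s.
The target's mean motion on its circular orbit is ω₂ = √(μ/r₂³) = 5.7291×10^-5 rad/s.
Angle swept by the target during transfer: ω₂·t = 1.37069 rad = 78.53°.
The spacecraft traverses 180° on the transfer ellipse, so the target must lead by 180° − 78.53° = 101°.

φ = 101°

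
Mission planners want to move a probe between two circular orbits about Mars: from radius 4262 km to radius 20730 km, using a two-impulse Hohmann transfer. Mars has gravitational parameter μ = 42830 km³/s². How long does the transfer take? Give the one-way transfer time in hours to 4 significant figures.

Semi-major axis of the transfer orbit: a_t = (4262 + 20730)/2 = 12496 km.
Half the transfer-orbit period gives t = π√(a_t³/μ) = 21205 s.
Converting: 21205 s ÷ 3600 s/hour = 5.890 hours.

t = 5.890 hours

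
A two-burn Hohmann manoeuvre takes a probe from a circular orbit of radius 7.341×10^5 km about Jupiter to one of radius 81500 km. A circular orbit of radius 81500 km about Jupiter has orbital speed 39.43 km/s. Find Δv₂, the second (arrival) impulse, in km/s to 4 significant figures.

From the circular-orbit relation v² = μ/r at r = 81500 km: μ = v²r = (39.43)² × 81500 = 1.26710×10^8 km³/s².
Semi-major axis of the transfer orbit: a_t = (7.341×10^5 + 81500)/2 = 4.078×10^5 km.
Circular speed at r = 81500 km: v_c = √(μ/r) = 39.43 km/s.
Vis-viva on the transfer ellipse at r = 81500 km gives v_t = √[μ(2/r − 1/a_t)] = 52.90 km/s.
Δv₂ = |v_t − v_c| = |52.90 − 39.43| = 13.47 km/s.

Δv₂ = 13.47 km/s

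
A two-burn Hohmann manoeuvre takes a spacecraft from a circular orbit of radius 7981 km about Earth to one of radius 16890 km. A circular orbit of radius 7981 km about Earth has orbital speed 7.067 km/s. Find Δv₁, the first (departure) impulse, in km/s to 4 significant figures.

From the circular-orbit relation v² = μ/r at r = 7981 km: μ = v²r = (7.067)² × 7981 = 3.98591×10^5 km³/s².
Transfer-ellipse semi-major axis a_t = (r₁ + r₂)/2 = (7981 + 16890)/2 = 12435.5 km.
On the circular orbit at r = 7981 km, v_c = √(μ/r) = 7.067 km/s.
Transfer-orbit speed at the same r (vis-viva, a = a_t): v_t = √[μ(2/r − 1/a_t)] = 8.236 km/s.
Δv₁ = |v_t − v_c| = |8.236 − 7.067| = 1.169 km/s.

Δv₁ = 1.169 km/s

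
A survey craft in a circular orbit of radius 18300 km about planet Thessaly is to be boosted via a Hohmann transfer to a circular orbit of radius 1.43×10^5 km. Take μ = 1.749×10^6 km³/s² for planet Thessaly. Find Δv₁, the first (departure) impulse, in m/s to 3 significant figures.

The Hohmann ellipse has a_t = (r₁ + r₂)/2 = 80650 km.
On the circular orbit at r = 18300 km, v_c = √(μ/r) = 9.7762 km/s.
Vis-viva on the transfer ellipse at r = 18300 km gives v_t = √[μ(2/r − 1/a_t)] = 13.018 km/s.
Δv₁ = |v_t − v_c| = |13.018 − 9.7762| = 3.242 km/s.

Δv₁ = 3240 m/s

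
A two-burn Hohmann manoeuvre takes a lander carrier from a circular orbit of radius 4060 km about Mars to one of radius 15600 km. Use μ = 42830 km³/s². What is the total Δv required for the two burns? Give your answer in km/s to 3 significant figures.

The Hohmann ellipse has a_t = (r₁ + r₂)/2 = 9830 km.
At r₁ the circular-orbit speed is v₁ = √(μ/r₁) = 3.24796 km/s.
On the transfer ellipse at r₁, vis-viva gives v_p = √[μ(2/r₁ − 1/a_t)] = 4.09163 km/s.
First burn Δv₁ = |v_p − v₁| = 0.8437 km/s.
Circular speed at r₂: v₂ = √(μ/r₂) = 1.6570 km/s.
Transfer-orbit speed at r₂: v_a = √[μ(2/r₂ − 1/a_t)] = 1.0649 km/s.
Second burn Δv₂ = |v₂ − v_a| = 0.5921 km/s.
Δv = Δv₁ + Δv₂ = 0.8437 + 0.5921 = 1.436 km/s.

Δv = 1.44 km/s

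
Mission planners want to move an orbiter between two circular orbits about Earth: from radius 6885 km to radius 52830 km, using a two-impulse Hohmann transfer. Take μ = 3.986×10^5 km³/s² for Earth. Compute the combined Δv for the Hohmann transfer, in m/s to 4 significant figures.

The Hohmann ellipse has a_t = (r₁ + r₂)/2 = 29857.5 km.
Circular speed at r₁: v₁ = √(μ/r₁) = √(3.986×10^5/6885) = 7.6088 km/s.
On the transfer ellipse at r₁, vis-viva equation gives v_p = √[μ(2/r₁ − 1/a_t)] = 10.121 km/s.
First burn Δv₁ = |v_p − v₁| = 2.512 km/s.
At r₂, v₂ = √(μ/r₂) = 2.747 km/s.
Transfer-orbit speed at r₂: v_a = √[μ(2/r₂ − 1/a_t)] = 1.319 km/s.
Second burn Δv₂ = |v₂ − v_a| = 1.428 km/s.
Δv = Δv₁ + Δv₂ = 2.512 + 1.428 = 3.940 km/s.

Δv = 3940 m/s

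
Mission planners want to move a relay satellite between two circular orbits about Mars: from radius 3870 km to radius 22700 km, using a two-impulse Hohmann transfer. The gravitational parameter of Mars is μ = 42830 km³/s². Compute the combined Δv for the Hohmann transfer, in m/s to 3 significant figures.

Δv = 1650 m/s

The Hohmann ellipse has a_t = (r₁ + r₂)/2 = 13285 km.
At r₁ the circular-orbit speed is v₁ = √(μ/r₁) = 3.327 km/s.
On the transfer ellipse at r₁, vis-viva equation gives v_p = √[μ(2/r₁ − 1/a_t)] = 4.349 km/s.
First burn Δv₁ = |v_p − v₁| = 1.022 km/s.
Circular speed at r₂: v₂ = √(μ/r₂) = 1.3736 km/s.
Transfer-orbit speed at r₂: v_a = √[μ(2/r₂ − 1/a_t)] = 0.74137 km/s.
Second burn Δv₂ = |v₂ − v_a| = 0.6322 km/s.
Total Δv = Δv₁ + Δv₂ = 1.654 km/s.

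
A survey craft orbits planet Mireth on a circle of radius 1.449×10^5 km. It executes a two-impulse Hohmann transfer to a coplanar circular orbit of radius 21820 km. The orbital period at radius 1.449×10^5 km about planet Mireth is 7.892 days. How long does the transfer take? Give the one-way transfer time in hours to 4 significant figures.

t = 41.32 hours

From Kepler's third law T² = 4π²r³/μ at r = 1.449×10^5 km, T = 7.892 days = 7.892 × 86400 s = 6.818688×10^5 s: μ = 4π²r³/T² = 2.58323×10^5 km³/s².
Transfer-ellipse semi-major axis a_t = (r₁ + r₂)/2 = (1.449×10^5 + 21820)/2 = 83360 km.
Transfer time t = π√(a_t³/μ) = π√((83360)³ / 2.58323×10^5) = 1.48766×10^5 s.
Converting: 1.48766×10^5 s ÷ 3600 s/hour = 41.32 hours.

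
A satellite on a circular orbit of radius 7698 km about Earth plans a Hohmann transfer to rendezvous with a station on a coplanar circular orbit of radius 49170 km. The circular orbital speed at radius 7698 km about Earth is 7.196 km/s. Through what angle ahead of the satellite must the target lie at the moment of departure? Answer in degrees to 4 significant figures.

From the circular-orbit relation v² = μ/r at r = 7698 km: μ = v²r = (7.196)² × 7698 = 3.98621×10^5 km³/s².
Transfer-ellipse semi-major axis a_t = (r₁ + r₂)/2 = (7698 + 49170)/2 = 28434 km.
The half-period of the transfer ellipse is t = π√(a_t³/μ) = 23857.6 s.
The target's mean motion on its circular orbit is ω₂ = √(μ/r₂³) = 5.79068×10^-5 rad/s.
Angle swept by the target during transfer: ω₂·t = 1.38152 rad = 79.16°.
The satellite traverses 180° on the transfer ellipse, so the target must lead by 180° − 79.16° = 100.8°.

φ = 100.8°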